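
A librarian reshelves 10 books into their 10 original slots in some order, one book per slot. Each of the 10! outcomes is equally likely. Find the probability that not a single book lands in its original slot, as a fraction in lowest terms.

Favorable outcomes: !10 = 1334961.
Total outcomes: 10! = 3628800.
Probability = 1334961/3628800 = 16481/44800.

16481/44800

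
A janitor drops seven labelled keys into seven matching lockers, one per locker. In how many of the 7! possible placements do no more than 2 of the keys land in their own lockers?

4633

# with exactly i fixed is C(7,i)·!(7-i); sum over i=0..2:
  i=0: C(7,0)·!7 = 1·1854 = 1854
  i=1: C(7,1)·!6 = 7·265 = 1855
  i=2: C(7,2)·!5 = 21·44 = 924
Total = 4633.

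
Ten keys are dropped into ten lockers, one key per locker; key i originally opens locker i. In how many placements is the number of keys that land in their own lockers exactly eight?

Pick the 8 fixed positions: C(10,8) = 45 ways.
The other 2 form a derangement: !2 = 1.
Total: 45 × 1 = 45.

45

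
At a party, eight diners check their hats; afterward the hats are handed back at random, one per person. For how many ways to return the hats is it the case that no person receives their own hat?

14833

!8 = 8! · Σ_{k=0}^{8} (-1)^k/k!
= 8! - 8!/1! + 8!/2! - 8!/3! + 8!/4! - 8!/5! + 8!/6! - 8!/7! + 8!/8!
= 40320 - 40320 + 20160 - 6720 + 1680 - 336 + 56 - 8 + 1
= 14833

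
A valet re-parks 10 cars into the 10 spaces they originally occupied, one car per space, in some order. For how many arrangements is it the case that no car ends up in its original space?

!10 is the nearest integer to 10!/e.
10! = 3628800, and 3628800/e ≈ 1334960.92, so !10 = 1334961.

1334961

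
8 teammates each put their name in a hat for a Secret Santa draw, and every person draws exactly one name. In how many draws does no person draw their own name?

By inclusion-exclusion, !8 = Σ (-1)^k · 8!/k! for k=0..8
= 8! - 8!/1! + 8!/2! - 8!/3! + 8!/4! - 8!/5! + 8!/6! - 8!/7! + 8!/8!
= 40320 - 40320 + 20160 - 6720 + 1680 - 336 + 56 - 8 + 1
= 14833

14833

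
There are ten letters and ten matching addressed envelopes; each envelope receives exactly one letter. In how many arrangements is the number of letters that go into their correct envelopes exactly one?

1334960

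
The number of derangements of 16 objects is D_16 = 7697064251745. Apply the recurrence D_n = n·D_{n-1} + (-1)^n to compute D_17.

130850092279664

D_17 = 17·7697064251745 - 1 = 130850092279664.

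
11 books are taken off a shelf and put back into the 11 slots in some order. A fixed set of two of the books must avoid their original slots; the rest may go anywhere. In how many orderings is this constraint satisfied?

33022080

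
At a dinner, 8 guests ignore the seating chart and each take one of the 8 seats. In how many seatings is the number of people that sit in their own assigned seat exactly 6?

28

Choose which 6 of the 8 are fixed: C(8,6) = 28.
The remaining 2 must be deranged: !2 = 1.
Total: 28 × 1 = 28.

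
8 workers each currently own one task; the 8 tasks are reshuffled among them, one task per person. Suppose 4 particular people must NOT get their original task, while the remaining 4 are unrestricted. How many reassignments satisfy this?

Let A_j be the event that the j-th constrained one is fixed. By inclusion-exclusion over the 4 events:
Σ_{j=0}^{4} (-1)^j C(4,j)(8-j)!
= C(4,0)·8! - C(4,1)·7! + C(4,2)·6! - C(4,3)·5! + C(4,4)·4!
= 40320 - 20160 + 4320 - 480 + 24
= 24024

24024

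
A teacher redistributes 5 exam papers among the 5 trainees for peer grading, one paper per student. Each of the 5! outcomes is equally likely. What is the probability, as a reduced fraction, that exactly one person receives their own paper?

Favorable outcomes: C(5,1)·!4 = 5·9 = 45.
Total outcomes: 5! = 120.
Probability = 45/120 = 3/8.

3/8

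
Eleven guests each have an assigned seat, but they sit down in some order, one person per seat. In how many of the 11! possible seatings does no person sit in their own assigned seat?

The subfactorial !11 = [11!/e] (nearest integer).
11! = 39916800, and 39916800/e ≈ 14684570.08, so !11 = 14684570.

14684570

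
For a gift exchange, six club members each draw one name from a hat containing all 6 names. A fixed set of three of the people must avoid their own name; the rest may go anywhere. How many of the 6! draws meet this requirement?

Inclusion-exclusion on the 3 forbidden self-matches:
Σ_{j=0}^{3} (-1)^j C(3,j)(6-j)!
= C(3,0)·6! - C(3,1)·5! + C(3,2)·4! - C(3,3)·3!
= 720 - 360 + 72 - 6
= 426

426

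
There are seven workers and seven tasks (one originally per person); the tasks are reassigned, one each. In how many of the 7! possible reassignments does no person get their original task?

1854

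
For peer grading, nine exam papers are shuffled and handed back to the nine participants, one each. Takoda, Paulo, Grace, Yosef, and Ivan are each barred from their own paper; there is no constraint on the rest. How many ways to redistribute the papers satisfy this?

Let A_j be the event that the j-th constrained one is fixed. By inclusion-exclusion over the 5 events:
Σ_{j=0}^{5} (-1)^j C(5,j)(9-j)!
= C(5,0)·9! - C(5,1)·8! + C(5,2)·7! - C(5,3)·6! + C(5,4)·5! - C(5,5)·4!
= 362880 - 201600 + 50400 - 7200 + 600 - 24
= 205056

205056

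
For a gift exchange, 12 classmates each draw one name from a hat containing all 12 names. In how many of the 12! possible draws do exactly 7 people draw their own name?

34848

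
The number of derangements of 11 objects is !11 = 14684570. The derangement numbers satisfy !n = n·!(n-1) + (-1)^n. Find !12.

!12 = 12·14684570 + 1 = 176214841.

176214841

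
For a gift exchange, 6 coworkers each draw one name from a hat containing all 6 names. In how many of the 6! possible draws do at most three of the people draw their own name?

704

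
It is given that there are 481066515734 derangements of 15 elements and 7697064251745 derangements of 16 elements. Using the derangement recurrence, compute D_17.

130850092279664

D_17 = (17-1)·(D_16 + D_15) = 16·(7697064251745 + 481066515734) = 16·8178130767479 = 130850092279664.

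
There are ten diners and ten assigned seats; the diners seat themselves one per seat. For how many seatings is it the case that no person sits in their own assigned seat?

Use !n = (n-1)(!(n-1) + !(n-2)).
!10 = 9·(133496 + 14833) = 9·148329 = 1334961

1334961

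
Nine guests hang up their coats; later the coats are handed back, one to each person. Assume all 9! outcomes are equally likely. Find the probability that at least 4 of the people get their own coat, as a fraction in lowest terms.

Favorable outcomes: Σ_{i≥4} C(9,i)·!(9-i) = 126·44 + 126·9 + 84·2 + 36·1 + 9·0 + 1·1 = 6883.
Total outcomes: 9! = 362880.
Probability = 6883/362880 = 6883/362880.

6883/362880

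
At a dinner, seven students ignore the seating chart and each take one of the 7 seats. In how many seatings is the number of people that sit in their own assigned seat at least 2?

Sum C(7,i)·!(7-i) for i = 2..7:
  i=2: C(7,2)·!5 = 21·44 = 924
  i=3: C(7,3)·!4 = 35·9 = 315
  i=4: C(7,4)·!3 = 35·2 = 70
  i=5: C(7,5)·!2 = 21·1 = 21
  i=6: C(7,6)·!1 = 7·0 = 0
  i=7: C(7,7)·!0 = 1·1 = 1
Total = 1331.

1331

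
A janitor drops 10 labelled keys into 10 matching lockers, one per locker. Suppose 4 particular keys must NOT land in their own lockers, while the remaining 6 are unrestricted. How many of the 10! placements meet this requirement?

2399760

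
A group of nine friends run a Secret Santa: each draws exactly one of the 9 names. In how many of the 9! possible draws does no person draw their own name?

!9 = 9! · Σ_{k=0}^{9} (-1)^k/k!
= 9! - 9!/1! + 9!/2! - 9!/3! + 9!/4! - 9!/5! + 9!/6! - 9!/7! + 9!/8! - 9!/9!
= 362880 - 362880 + 181440 - 60480 + 15120 - 3024 + 504 - 72 + 9 - 1
= 133496

133496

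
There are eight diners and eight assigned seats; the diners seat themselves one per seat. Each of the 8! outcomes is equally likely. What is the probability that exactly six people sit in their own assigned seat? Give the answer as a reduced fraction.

1/1440

Favorable outcomes: C(8,6)·!2 = 28·1 = 28.
Total outcomes: 8! = 40320.
Probability = 28/40320 = 1/1440.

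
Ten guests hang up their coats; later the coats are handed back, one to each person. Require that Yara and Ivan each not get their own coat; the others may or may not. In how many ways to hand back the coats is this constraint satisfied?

2943360

Let A_j be the event that the j-th constrained one is fixed. By inclusion-exclusion over the 2 events:
Σ_{j=0}^{2} (-1)^j C(2,j)(10-j)!
= C(2,0)·10! - C(2,1)·9! + C(2,2)·8!
= 3628800 - 725760 + 40320
= 2943360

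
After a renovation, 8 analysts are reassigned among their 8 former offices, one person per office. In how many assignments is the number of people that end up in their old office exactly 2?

7420

Pick the 2 fixed positions: C(8,2) = 28 ways.
The other 6 form a derangement: !6 = 265.
Total: 28 × 265 = 7420.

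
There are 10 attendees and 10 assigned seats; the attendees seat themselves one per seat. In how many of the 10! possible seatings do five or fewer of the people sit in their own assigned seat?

# with exactly i fixed is C(10,i)·!(10-i); sum over i=0..5:
  i=0: C(10,0)·!10 = 1·1334961 = 1334961
  i=1: C(10,1)·!9 = 10·133496 = 1334960
  i=2: C(10,2)·!8 = 45·14833 = 667485
  i=3: C(10,3)·!7 = 120·1854 = 222480
  i=4: C(10,4)·!6 = 210·265 = 55650
  i=5: C(10,5)·!5 = 252·44 = 11088
Total = 3626624.

3626624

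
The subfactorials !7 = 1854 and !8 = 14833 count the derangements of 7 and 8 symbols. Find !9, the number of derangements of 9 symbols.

133496

!9 = (9-1)·(!8 + !7) = 8·(14833 + 1854) = 8·16687 = 133496.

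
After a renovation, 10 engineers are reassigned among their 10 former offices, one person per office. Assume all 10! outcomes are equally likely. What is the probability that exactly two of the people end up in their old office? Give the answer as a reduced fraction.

2119/11520

Favorable outcomes: C(10,2)·!8 = 45·14833 = 667485.
Total outcomes: 10! = 3628800.
Probability = 667485/3628800 = 2119/11520.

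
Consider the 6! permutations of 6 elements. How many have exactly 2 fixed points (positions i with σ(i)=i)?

135

Choose which 2 of the 6 are fixed: C(6,2) = 15.
The remaining 4 must be deranged: !4 = 9.
Total: 15 × 9 = 135.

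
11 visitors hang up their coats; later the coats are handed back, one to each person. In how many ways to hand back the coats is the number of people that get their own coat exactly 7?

Choose which 7 of the 11 are fixed: C(11,7) = 330.
The remaining 4 must be deranged: !4 = 9.
Total: 330 × 9 = 2970.

2970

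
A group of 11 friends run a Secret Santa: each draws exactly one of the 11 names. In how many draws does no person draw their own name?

14684570

The subfactorial !11 = [11!/e] (nearest integer).
11! = 39916800, and 39916800/e ≈ 14684570.08, so !11 = 14684570.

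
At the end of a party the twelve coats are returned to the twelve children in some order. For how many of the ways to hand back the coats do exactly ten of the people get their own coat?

66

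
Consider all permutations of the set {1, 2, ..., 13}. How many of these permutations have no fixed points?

!13 is the nearest integer to 13!/e.
13! = 6227020800, and 6227020800/e ≈ 2290792932.07, so !13 = 2290792932.

2290792932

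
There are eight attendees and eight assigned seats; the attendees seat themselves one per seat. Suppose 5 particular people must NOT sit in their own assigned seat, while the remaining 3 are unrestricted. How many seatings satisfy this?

Inclusion-exclusion on the 5 forbidden self-matches:
Σ_{j=0}^{5} (-1)^j C(5,j)(8-j)!
= C(5,0)·8! - C(5,1)·7! + C(5,2)·6! - C(5,3)·5! + C(5,4)·4! - C(5,5)·3!
= 40320 - 25200 + 7200 - 1200 + 120 - 6
= 21234

21234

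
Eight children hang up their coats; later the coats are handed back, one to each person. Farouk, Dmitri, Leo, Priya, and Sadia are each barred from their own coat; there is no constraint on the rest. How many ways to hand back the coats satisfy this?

Inclusion-exclusion on the 5 forbidden self-matches:
Σ_{j=0}^{5} (-1)^j C(5,j)(8-j)!
= C(5,0)·8! - C(5,1)·7! + C(5,2)·6! - C(5,3)·5! + C(5,4)·4! - C(5,5)·3!
= 40320 - 25200 + 7200 - 1200 + 120 - 6
= 21234

21234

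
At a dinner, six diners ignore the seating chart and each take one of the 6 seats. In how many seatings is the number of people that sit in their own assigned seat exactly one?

264

Choose which one of the 6 is fixed: C(6,1) = 6.
The other 5 form a derangement: !5 = 44.
Total: 6 × 44 = 264.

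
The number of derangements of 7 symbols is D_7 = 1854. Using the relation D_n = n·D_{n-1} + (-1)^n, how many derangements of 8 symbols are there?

D_8 = 8·1854 + 1 = 14833.

14833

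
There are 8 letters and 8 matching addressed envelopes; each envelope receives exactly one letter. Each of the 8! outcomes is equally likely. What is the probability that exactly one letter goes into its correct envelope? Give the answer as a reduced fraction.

103/280

Favorable outcomes: C(8,1)·!7 = 8·1854 = 14832.
Total outcomes: 8! = 40320.
Probability = 14832/40320 = 103/280.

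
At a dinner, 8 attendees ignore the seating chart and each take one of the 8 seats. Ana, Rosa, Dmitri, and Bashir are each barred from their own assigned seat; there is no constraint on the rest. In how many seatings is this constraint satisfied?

Inclusion-exclusion on the 4 forbidden self-matches:
Σ_{j=0}^{4} (-1)^j C(4,j)(8-j)!
= C(4,0)·8! - C(4,1)·7! + C(4,2)·6! - C(4,3)·5! + C(4,4)·4!
= 40320 - 20160 + 4320 - 480 + 24
= 24024

24024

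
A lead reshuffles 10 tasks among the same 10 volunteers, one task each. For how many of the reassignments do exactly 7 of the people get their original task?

240

Pick the 7 fixed positions: C(10,7) = 120 ways.
The remaining 3 must be deranged: !3 = 2.
Total: 120 × 2 = 240.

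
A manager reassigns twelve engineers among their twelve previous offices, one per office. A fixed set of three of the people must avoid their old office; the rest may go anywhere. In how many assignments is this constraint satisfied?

369774720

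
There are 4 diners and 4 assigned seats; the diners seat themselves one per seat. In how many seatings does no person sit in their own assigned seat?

9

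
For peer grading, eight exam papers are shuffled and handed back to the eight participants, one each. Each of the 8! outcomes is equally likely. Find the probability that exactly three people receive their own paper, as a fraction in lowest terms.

11/180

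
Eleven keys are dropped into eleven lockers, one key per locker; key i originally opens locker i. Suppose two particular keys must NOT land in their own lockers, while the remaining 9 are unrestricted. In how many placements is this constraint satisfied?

Inclusion-exclusion on the 2 forbidden self-matches:
Σ_{j=0}^{2} (-1)^j C(2,j)(11-j)!
= C(2,0)·11! - C(2,1)·10! + C(2,2)·9!
= 39916800 - 7257600 + 362880
= 33022080

33022080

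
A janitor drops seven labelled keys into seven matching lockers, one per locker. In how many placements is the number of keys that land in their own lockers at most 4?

5018

# with exactly i fixed is C(7,i)·!(7-i); sum over i=0..4:
  i=0: C(7,0)·!7 = 1·1854 = 1854
  i=1: C(7,1)·!6 = 7·265 = 1855
  i=2: C(7,2)·!5 = 21·44 = 924
  i=3: C(7,3)·!4 = 35·9 = 315
  i=4: C(7,4)·!3 = 35·2 = 70
Total = 5018.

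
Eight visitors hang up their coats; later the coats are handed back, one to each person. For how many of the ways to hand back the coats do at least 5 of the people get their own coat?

141

# with exactly i fixed is C(8,i)·!(8-i); sum over i=5..8:
  i=5: C(8,5)·!3 = 56·2 = 112
  i=6: C(8,6)·!2 = 28·1 = 28
  i=7: C(8,7)·!1 = 8·0 = 0
  i=8: C(8,8)·!0 = 1·1 = 1
Total = 141.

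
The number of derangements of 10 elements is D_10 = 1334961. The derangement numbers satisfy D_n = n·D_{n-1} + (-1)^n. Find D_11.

14684570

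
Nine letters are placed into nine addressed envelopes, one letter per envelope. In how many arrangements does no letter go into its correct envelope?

133496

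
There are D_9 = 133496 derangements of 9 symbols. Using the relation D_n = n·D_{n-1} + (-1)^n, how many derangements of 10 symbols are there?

1334961

D_10 = 10·133496 + 1 = 1334961.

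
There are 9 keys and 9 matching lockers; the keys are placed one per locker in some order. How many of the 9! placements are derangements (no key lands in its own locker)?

By inclusion-exclusion, !9 = Σ (-1)^k · 9!/k! for k=0..9
= 9! - 9!/1! + 9!/2! - 9!/3! + 9!/4! - 9!/5! + 9!/6! - 9!/7! + 9!/8! - 9!/9!
= 362880 - 362880 + 181440 - 60480 + 15120 - 3024 + 504 - 72 + 9 - 1
= 133496

133496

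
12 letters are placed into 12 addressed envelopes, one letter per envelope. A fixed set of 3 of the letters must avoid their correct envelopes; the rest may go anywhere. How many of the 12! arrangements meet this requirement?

Inclusion-exclusion on the 3 forbidden self-matches:
Σ_{j=0}^{3} (-1)^j C(3,j)(12-j)!
= C(3,0)·12! - C(3,1)·11! + C(3,2)·10! - C(3,3)·9!
= 479001600 - 119750400 + 10886400 - 362880
= 369774720

369774720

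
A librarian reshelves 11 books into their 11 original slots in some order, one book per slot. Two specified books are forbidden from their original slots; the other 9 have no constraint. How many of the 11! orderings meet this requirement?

33022080

Inclusion-exclusion on the 2 forbidden self-matches:
Σ_{j=0}^{2} (-1)^j C(2,j)(11-j)!
= C(2,0)·11! - C(2,1)·10! + C(2,2)·9!
= 39916800 - 7257600 + 362880
= 33022080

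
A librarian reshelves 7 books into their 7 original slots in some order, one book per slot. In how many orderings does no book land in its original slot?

1854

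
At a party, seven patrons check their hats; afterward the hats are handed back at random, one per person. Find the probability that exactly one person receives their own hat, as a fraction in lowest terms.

Favorable outcomes: C(7,1)·!6 = 7·265 = 1855.
Total outcomes: 7! = 5040.
Probability = 1855/5040 = 53/144.

53/144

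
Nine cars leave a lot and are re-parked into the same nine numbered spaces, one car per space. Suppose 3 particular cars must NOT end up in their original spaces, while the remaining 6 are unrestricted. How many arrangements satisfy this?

Let A_j be the event that the j-th constrained one is fixed. By inclusion-exclusion over the 3 events:
Σ_{j=0}^{3} (-1)^j C(3,j)(9-j)!
= C(3,0)·9! - C(3,1)·8! + C(3,2)·7! - C(3,3)·6!
= 362880 - 120960 + 15120 - 720
= 256320

256320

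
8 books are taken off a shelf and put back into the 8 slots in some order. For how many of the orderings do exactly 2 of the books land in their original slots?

Choose which 2 of the 8 are fixed: C(8,2) = 28.
The remaining 6 must be deranged: !6 = 265.
Total: 28 × 265 = 7420.

7420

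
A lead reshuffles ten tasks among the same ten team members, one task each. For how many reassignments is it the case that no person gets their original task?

1334961

The number of derangements of 10 is !10 = Σ_{k=0}^{10} (-1)^k·10!/k!
= 10! - 10!/1! + 10!/2! - 10!/3! + 10!/4! - 10!/5! + 10!/6! - 10!/7! + 10!/8! - 10!/9! + 10!/10!
= 3628800 - 3628800 + 1814400 - 604800 + 151200 - 30240 + 5040 - 720 + 90 - 10 + 1
= 1334961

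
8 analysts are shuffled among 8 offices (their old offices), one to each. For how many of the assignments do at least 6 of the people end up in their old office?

29

Sum C(8,i)·!(8-i) for i = 6..8:
  i=6: C(8,6)·!2 = 28·1 = 28
  i=7: C(8,7)·!1 = 8·0 = 0
  i=8: C(8,8)·!0 = 1·1 = 1
Total = 29.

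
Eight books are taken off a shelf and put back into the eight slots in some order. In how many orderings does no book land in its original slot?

14833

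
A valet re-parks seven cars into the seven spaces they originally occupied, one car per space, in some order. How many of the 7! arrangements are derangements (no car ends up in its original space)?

1854

The number of derangements of 7 is !7 = Σ_{k=0}^{7} (-1)^k·7!/k!
= 7! - 7!/1! + 7!/2! - 7!/3! + 7!/4! - 7!/5! + 7!/6! - 7!/7!
= 5040 - 5040 + 2520 - 840 + 210 - 42 + 7 - 1
= 1854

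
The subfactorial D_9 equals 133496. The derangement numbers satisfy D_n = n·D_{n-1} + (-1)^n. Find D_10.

1334961

D_10 = 10·133496 + 1 = 1334961.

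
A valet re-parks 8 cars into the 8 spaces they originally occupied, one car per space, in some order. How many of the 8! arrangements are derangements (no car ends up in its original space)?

!8 = 8! · Σ_{k=0}^{8} (-1)^k/k!
= 8! - 8!/1! + 8!/2! - 8!/3! + 8!/4! - 8!/5! + 8!/6! - 8!/7! + 8!/8!
= 40320 - 40320 + 20160 - 6720 + 1680 - 336 + 56 - 8 + 1
= 14833

14833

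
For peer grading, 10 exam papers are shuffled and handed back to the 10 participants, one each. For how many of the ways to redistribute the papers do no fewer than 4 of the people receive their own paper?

68914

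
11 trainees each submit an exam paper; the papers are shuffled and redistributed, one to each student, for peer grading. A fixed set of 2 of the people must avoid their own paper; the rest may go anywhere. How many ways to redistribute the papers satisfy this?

33022080

Inclusion-exclusion on the 2 forbidden self-matches:
Σ_{j=0}^{2} (-1)^j C(2,j)(11-j)!
= C(2,0)·11! - C(2,1)·10! + C(2,2)·9!
= 39916800 - 7257600 + 362880
= 33022080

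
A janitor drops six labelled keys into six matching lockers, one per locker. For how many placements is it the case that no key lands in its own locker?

265

Use !n = n·!(n-1) + (-1)^n.
!6 = 6·44 + 1 = 265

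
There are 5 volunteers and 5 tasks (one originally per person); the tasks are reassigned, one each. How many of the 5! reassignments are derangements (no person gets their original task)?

Recurrence: !5 = 5·!4 + (-1)^5.
!5 = 5·9 - 1 = 44

44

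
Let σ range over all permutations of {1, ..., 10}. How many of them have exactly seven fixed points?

240

Pick the 7 fixed positions: C(10,7) = 120 ways.
The other 3 form a derangement: !3 = 2.
Total: 120 × 2 = 240.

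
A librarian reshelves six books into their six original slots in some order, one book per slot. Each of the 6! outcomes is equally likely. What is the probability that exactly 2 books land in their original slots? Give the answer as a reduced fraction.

Favorable outcomes: C(6,2)·!4 = 15·9 = 135.
Total outcomes: 6! = 720.
Probability = 135/720 = 3/16.

3/16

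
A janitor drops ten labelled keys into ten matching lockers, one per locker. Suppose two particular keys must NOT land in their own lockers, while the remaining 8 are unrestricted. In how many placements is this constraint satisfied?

2943360

Inclusion-exclusion on the 2 forbidden self-matches:
Σ_{j=0}^{2} (-1)^j C(2,j)(10-j)!
= C(2,0)·10! - C(2,1)·9! + C(2,2)·8!
= 3628800 - 725760 + 40320
= 2943360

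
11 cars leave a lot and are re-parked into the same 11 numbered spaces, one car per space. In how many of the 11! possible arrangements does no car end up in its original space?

14684570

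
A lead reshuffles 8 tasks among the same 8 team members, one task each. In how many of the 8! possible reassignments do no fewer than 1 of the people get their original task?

25487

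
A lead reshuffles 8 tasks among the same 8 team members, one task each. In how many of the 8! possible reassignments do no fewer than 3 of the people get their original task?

3235

# with exactly i fixed is C(8,i)·!(8-i); sum over i=3..8:
  i=3: C(8,3)·!5 = 56·44 = 2464
  i=4: C(8,4)·!4 = 70·9 = 630
  i=5: C(8,5)·!3 = 56·2 = 112
  i=6: C(8,6)·!2 = 28·1 = 28
  i=7: C(8,7)·!1 = 8·0 = 0
  i=8: C(8,8)·!0 = 1·1 = 1
Total = 3235.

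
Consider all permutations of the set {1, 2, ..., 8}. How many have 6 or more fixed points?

# with exactly i fixed is C(8,i)·!(8-i); sum over i=6..8:
  i=6: C(8,6)·!2 = 28·1 = 28
  i=7: C(8,7)·!1 = 8·0 = 0
  i=8: C(8,8)·!0 = 1·1 = 1
Total = 29.

29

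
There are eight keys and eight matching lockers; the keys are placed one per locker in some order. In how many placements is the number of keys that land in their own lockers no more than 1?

29665

# with exactly i fixed is C(8,i)·!(8-i); sum over i=0..1:
  i=0: C(8,0)·!8 = 1·14833 = 14833
  i=1: C(8,1)·!7 = 8·1854 = 14832
Total = 29665.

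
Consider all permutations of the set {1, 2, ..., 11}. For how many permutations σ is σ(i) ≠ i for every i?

14684570

Recurrence: !11 = 11·!10 + (-1)^11.
!11 = 11·1334961 - 1 = 14684570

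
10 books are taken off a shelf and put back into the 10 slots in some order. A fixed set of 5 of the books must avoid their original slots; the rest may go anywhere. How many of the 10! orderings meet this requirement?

Inclusion-exclusion on the 5 forbidden self-matches:
Σ_{j=0}^{5} (-1)^j C(5,j)(10-j)!
= C(5,0)·10! - C(5,1)·9! + C(5,2)·8! - C(5,3)·7! + C(5,4)·6! - C(5,5)·5!
= 3628800 - 1814400 + 403200 - 50400 + 3600 - 120
= 2170680

2170680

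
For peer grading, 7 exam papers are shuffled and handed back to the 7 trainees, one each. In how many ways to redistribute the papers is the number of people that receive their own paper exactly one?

Choose which one of the 7 is fixed: C(7,1) = 7.
The other 6 form a derangement: !6 = 265.
Total: 7 × 265 = 1855.

1855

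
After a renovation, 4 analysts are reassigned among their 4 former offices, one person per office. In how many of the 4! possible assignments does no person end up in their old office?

By inclusion-exclusion, !4 = Σ (-1)^k · 4!/k! for k=0..4
= 4! - 4!/1! + 4!/2! - 4!/3! + 4!/4!
= 24 - 24 + 12 - 4 + 1
= 9

9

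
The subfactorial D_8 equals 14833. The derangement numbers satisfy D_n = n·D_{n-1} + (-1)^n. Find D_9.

133496

D_9 = 9·14833 - 1 = 133496.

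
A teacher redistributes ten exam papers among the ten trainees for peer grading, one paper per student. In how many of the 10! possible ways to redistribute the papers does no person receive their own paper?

!10 is the nearest integer to 10!/e.
10! = 3628800, and 3628800/e ≈ 1334960.92, so !10 = 1334961.

1334961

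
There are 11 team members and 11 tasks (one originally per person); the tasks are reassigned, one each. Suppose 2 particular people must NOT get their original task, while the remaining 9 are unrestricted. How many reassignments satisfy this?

33022080

Inclusion-exclusion on the 2 forbidden self-matches:
Σ_{j=0}^{2} (-1)^j C(2,j)(11-j)!
= C(2,0)·11! - C(2,1)·10! + C(2,2)·9!
= 39916800 - 7257600 + 362880
= 33022080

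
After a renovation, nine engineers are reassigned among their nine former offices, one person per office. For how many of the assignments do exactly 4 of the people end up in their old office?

5544

Choose which 4 of the 9 are fixed: C(9,4) = 126.
The remaining 5 must be deranged: !5 = 44.
Total: 126 × 44 = 5544.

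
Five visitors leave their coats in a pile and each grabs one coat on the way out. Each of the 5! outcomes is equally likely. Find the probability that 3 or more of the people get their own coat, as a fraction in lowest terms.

Favorable outcomes: Σ_{i≥3} C(5,i)·!(5-i) = 10·1 + 5·0 + 1·1 = 11.
Total outcomes: 5! = 120.
Probability = 11/120 = 11/120.

11/120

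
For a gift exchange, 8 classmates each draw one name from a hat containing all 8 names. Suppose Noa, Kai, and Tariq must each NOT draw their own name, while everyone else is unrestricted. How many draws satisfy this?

27240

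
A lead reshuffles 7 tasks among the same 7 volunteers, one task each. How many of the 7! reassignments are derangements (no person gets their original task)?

1854

The subfactorial !7 = [7!/e] (nearest integer).
7! = 5040, and 5040/e ≈ 1854.11, so !7 = 1854.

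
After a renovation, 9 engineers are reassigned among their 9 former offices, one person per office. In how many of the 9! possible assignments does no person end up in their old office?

133496

By inclusion-exclusion, !9 = Σ (-1)^k · 9!/k! for k=0..9
= 9! - 9!/1! + 9!/2! - 9!/3! + 9!/4! - 9!/5! + 9!/6! - 9!/7! + 9!/8! - 9!/9!
= 362880 - 362880 + 181440 - 60480 + 15120 - 3024 + 504 - 72 + 9 - 1
= 133496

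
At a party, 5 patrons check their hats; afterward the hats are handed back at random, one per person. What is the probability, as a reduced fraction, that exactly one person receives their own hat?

3/8

Favorable outcomes: C(5,1)·!4 = 5·9 = 45.
Total outcomes: 5! = 120.
Probability = 45/120 = 3/8.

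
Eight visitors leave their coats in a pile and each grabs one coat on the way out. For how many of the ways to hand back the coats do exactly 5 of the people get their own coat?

112

Pick the 5 fixed positions: C(8,5) = 56 ways.
The other 3 form a derangement: !3 = 2.
Total: 56 × 2 = 112.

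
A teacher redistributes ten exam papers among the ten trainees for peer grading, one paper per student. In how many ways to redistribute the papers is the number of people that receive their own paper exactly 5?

11088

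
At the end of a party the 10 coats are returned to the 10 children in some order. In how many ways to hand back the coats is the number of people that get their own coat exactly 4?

55650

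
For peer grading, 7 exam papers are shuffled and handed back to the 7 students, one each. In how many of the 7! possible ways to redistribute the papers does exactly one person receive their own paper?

1855

Choose which one of the 7 is fixed: C(7,1) = 7.
The remaining 6 must be deranged: !6 = 265.
Total: 7 × 265 = 1855.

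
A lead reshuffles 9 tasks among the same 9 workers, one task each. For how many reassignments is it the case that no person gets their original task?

133496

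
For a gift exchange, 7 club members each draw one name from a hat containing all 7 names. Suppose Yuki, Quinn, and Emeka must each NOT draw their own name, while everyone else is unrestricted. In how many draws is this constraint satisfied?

3216

Inclusion-exclusion on the 3 forbidden self-matches:
Σ_{j=0}^{3} (-1)^j C(3,j)(7-j)!
= C(3,0)·7! - C(3,1)·6! + C(3,2)·5! - C(3,3)·4!
= 5040 - 2160 + 360 - 24
= 3216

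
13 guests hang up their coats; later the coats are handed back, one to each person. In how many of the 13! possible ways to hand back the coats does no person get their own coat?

2290792932

!13 is the nearest integer to 13!/e.
13! = 6227020800, and 6227020800/e ≈ 2290792932.07, so !13 = 2290792932.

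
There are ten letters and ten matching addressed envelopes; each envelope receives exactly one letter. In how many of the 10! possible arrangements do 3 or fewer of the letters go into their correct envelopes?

3559886

Sum C(10,i)·!(10-i) for i = 0..3:
  i=0: C(10,0)·!10 = 1·1334961 = 1334961
  i=1: C(10,1)·!9 = 10·133496 = 1334960
  i=2: C(10,2)·!8 = 45·14833 = 667485
  i=3: C(10,3)·!7 = 120·1854 = 222480
Total = 3559886.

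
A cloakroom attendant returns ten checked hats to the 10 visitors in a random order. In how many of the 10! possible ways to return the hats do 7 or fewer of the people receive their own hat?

3628754

Sum C(10,i)·!(10-i) for i = 0..7:
  i=0: C(10,0)·!10 = 1·1334961 = 1334961
  i=1: C(10,1)·!9 = 10·133496 = 1334960
  i=2: C(10,2)·!8 = 45·14833 = 667485
  i=3: C(10,3)·!7 = 120·1854 = 222480
  i=4: C(10,4)·!6 = 210·265 = 55650
  i=5: C(10,5)·!5 = 252·44 = 11088
  i=6: C(10,6)·!4 = 210·9 = 1890
  i=7: C(10,7)·!3 = 120·2 = 240
Total = 3628754.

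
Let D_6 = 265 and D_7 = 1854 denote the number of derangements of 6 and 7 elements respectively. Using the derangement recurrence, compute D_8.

14833

D_8 = (8-1)·(D_7 + D_6) = 7·(1854 + 265) = 7·2119 = 14833.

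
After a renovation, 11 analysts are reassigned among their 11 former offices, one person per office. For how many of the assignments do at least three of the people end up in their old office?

Sum C(11,i)·!(11-i) for i = 3..11:
  i=3: C(11,3)·!8 = 165·14833 = 2447445
  i=4: C(11,4)·!7 = 330·1854 = 611820
  i=5: C(11,5)·!6 = 462·265 = 122430
  i=6: C(11,6)·!5 = 462·44 = 20328
  i=7: C(11,7)·!4 = 330·9 = 2970
  i=8: C(11,8)·!3 = 165·2 = 330
  i=9: C(11,9)·!2 = 55·1 = 55
  i=10: C(11,10)·!1 = 11·0 = 0
  i=11: C(11,11)·!0 = 1·1 = 1
Total = 3205379.

3205379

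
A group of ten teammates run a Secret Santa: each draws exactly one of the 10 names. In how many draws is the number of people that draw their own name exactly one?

1334960

Pick the single fixed position: C(10,1) = 10 ways.
The other 9 form a derangement: !9 = 133496.
Total: 10 × 133496 = 1334960.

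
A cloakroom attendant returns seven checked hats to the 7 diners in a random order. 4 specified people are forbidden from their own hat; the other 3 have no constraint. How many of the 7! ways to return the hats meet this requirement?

2790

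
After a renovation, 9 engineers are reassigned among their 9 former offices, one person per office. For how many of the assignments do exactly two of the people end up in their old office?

Pick the 2 fixed positions: C(9,2) = 36 ways.
The remaining 7 must be deranged: !7 = 1854.
Total: 36 × 1854 = 66744.

66744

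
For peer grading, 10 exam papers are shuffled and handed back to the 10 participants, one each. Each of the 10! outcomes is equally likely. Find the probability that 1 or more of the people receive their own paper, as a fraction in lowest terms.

Favorable outcomes: Σ_{i≥1} C(10,i)·!(10-i) = 10·133496 + 45·14833 + 120·1854 + 210·265 + 252·44 + 210·9 + 120·2 + 45·1 + 10·0 + 1·1 = 2293839.
Total outcomes: 10! = 3628800.
Probability = 2293839/3628800 = 28319/44800.

28319/44800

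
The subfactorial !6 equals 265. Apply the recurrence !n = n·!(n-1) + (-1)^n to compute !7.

1854

!7 = 7·265 - 1 = 1854.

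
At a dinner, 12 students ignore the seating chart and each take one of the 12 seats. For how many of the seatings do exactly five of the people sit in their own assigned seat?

Choose which 5 of the 12 are fixed: C(12,5) = 792.
The remaining 7 must be deranged: !7 = 1854.
Total: 792 × 1854 = 1468368.

1468368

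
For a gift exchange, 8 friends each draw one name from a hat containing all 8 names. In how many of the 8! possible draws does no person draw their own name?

14833

!8 is the nearest integer to 8!/e.
8! = 40320, and 40320/e ≈ 14832.90, so !8 = 14833.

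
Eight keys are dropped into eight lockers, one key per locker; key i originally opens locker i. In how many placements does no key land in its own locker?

14833

The number of derangements of 8 is !8 = Σ_{k=0}^{8} (-1)^k·8!/k!
= 8! - 8!/1! + 8!/2! - 8!/3! + 8!/4! - 8!/5! + 8!/6! - 8!/7! + 8!/8!
= 40320 - 40320 + 20160 - 6720 + 1680 - 336 + 56 - 8 + 1
= 14833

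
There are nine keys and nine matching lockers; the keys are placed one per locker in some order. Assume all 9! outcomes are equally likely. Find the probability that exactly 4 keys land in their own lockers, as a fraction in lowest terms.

11/720

Favorable outcomes: C(9,4)·!5 = 126·44 = 5544.
Total outcomes: 9! = 362880.
Probability = 5544/362880 = 11/720.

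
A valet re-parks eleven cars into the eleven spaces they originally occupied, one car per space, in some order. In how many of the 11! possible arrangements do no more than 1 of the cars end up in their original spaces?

29369141

# with exactly i fixed is C(11,i)·!(11-i); sum over i=0..1:
  i=0: C(11,0)·!11 = 1·14684570 = 14684570
  i=1: C(11,1)·!10 = 11·1334961 = 14684571
Total = 29369141.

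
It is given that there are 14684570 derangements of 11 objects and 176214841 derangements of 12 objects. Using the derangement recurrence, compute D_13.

2290792932

D_13 = (13-1)·(D_12 + D_11) = 12·(176214841 + 14684570) = 12·190899411 = 2290792932.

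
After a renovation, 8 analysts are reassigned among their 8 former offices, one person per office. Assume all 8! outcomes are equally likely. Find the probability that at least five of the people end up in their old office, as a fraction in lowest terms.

47/13440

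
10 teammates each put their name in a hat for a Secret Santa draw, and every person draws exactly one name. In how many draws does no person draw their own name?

1334961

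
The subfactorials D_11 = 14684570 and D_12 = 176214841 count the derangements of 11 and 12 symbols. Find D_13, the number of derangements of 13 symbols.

2290792932

D_13 = (13-1)·(D_12 + D_11) = 12·(176214841 + 14684570) = 12·190899411 = 2290792932.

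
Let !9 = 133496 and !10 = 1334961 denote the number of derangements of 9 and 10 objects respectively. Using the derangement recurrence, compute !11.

14684570

!11 = (11-1)·(!10 + !9) = 10·(1334961 + 133496) = 10·1468457 = 14684570.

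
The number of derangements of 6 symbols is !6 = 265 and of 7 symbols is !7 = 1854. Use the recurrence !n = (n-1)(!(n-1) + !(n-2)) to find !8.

!8 = (8-1)·(!7 + !6) = 7·(1854 + 265) = 7·2119 = 14833.

14833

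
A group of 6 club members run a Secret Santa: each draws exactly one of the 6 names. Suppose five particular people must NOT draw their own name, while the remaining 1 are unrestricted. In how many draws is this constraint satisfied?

Let A_j be the event that the j-th constrained one is fixed. By inclusion-exclusion over the 5 events:
Σ_{j=0}^{5} (-1)^j C(5,j)(6-j)!
= C(5,0)·6! - C(5,1)·5! + C(5,2)·4! - C(5,3)·3! + C(5,4)·2! - C(5,5)·1!
= 720 - 600 + 240 - 60 + 10 - 1
= 309

309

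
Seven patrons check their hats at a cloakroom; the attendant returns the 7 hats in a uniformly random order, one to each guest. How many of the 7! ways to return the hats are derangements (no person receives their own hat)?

1854

Use !n = n·!(n-1) + (-1)^n.
!7 = 7·265 - 1 = 1854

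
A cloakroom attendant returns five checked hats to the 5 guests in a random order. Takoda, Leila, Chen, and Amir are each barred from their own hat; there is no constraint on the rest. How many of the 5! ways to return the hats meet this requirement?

53

Let A_j be the event that the j-th constrained one is fixed. By inclusion-exclusion over the 4 events:
Σ_{j=0}^{4} (-1)^j C(4,j)(5-j)!
= C(4,0)·5! - C(4,1)·4! + C(4,2)·3! - C(4,3)·2! + C(4,4)·1!
= 120 - 96 + 36 - 8 + 1
= 53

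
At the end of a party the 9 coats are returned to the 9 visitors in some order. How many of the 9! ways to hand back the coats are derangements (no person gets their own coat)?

133496

!9 is the nearest integer to 9!/e.
9! = 362880, and 362880/e ≈ 133496.09, so !9 = 133496.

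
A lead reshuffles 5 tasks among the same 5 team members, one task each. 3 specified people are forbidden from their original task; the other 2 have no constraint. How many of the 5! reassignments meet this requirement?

Let A_j be the event that the j-th constrained one is fixed. By inclusion-exclusion over the 3 events:
Σ_{j=0}^{3} (-1)^j C(3,j)(5-j)!
= C(3,0)·5! - C(3,1)·4! + C(3,2)·3! - C(3,3)·2!
= 120 - 72 + 18 - 2
= 64

64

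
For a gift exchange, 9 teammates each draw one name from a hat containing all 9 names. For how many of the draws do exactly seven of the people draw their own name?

36

Choose which 7 of the 9 are fixed: C(9,7) = 36.
The remaining 2 must be deranged: !2 = 1.
Total: 36 × 1 = 36.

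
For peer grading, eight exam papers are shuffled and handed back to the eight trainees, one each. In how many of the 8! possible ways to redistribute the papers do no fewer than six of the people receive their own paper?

29

# with exactly i fixed is C(8,i)·!(8-i); sum over i=6..8:
  i=6: C(8,6)·!2 = 28·1 = 28
  i=7: C(8,7)·!1 = 8·0 = 0
  i=8: C(8,8)·!0 = 1·1 = 1
Total = 29.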